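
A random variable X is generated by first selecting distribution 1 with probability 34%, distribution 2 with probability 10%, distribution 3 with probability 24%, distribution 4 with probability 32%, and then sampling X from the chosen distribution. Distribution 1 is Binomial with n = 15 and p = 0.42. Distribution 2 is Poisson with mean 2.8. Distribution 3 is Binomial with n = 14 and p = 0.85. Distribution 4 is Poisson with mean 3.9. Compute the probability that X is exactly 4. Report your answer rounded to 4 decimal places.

Conditional on each component, P(X = 4): 1: 0.10613; 2: 0.155739; 3: 3.01316e-06; 4: 0.195119.
By total probability, P(X = 4) = 0.34·0.10613 + 0.1·0.155739 + 0.24·3.01316e-06 + 0.32·0.195119 = 0.114097.

0.1141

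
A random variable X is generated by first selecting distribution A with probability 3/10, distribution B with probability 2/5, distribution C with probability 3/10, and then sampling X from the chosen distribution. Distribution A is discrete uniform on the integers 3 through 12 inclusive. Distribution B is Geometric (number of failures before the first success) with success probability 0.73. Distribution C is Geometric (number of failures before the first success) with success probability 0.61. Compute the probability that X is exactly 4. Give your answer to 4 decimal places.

Conditional on each component, P(X = 4): A: 0.1; B: 0.00387952; C: 0.014112.
By total probability, P(X = 4) = 0.3·0.1 + 0.4·0.00387952 + 0.3·0.014112 = 0.0357854.

0.0358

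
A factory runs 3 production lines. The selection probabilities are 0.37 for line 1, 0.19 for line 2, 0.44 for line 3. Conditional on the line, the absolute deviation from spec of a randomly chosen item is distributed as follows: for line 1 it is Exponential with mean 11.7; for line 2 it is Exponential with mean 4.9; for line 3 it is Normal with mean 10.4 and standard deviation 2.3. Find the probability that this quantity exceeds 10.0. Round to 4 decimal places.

Conditional on each line, P(X > 10.0): 1: 0.42541; 2: 0.129923; 3: 0.569033.
By total probability, P(X > 10.0) = 0.37·0.42541 + 0.19·0.129923 + 0.44·0.569033 = 0.432462.

0.4325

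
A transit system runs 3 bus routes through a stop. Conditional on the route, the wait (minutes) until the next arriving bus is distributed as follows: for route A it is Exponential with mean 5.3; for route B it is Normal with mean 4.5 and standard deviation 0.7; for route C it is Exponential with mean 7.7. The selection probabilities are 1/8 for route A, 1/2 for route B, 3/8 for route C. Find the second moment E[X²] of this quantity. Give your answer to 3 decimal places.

61.860

For each component E[X²] = Var + (mean)², giving A: 56.18; B: 20.74; C: 118.58.
Overall E[X²] = 0.125·56.18 + 0.5·20.74 + 0.375·118.58 = 61.86.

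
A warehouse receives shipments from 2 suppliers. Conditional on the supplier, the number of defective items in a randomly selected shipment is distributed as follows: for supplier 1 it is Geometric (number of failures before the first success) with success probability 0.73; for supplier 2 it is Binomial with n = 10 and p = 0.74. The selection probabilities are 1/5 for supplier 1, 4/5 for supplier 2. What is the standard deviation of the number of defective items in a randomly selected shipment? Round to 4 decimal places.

3.0900

Per component, 1: μ=0.369863, E[X²]=0.64346; 2: μ=7.4, E[X²]=56.684.
E[X] = 0.2·0.369863 + 0.8·7.4 = 5.99397.
E[X²] = 0.2·0.64346 + 0.8·56.684 = 45.4759.
Var(X) = E[X²] − (E[X])² = 45.4759 − 35.9277 = 9.54818.
SD(X) = √9.54818 = 3.09001.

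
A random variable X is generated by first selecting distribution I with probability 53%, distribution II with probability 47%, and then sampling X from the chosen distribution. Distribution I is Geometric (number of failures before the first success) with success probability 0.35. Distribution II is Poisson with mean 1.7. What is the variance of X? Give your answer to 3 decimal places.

3.617

Per component, I: μ=1.85714, E[X²]=8.7551; II: μ=1.7, E[X²]=4.59.
E[X] = 0.53·1.85714 + 0.47·1.7 = 1.78329.
E[X²] = 0.53·8.7551 + 0.47·4.59 = 6.7975.
Var(X) = E[X²] − (E[X])² = 6.7975 − 3.18011 = 3.6174.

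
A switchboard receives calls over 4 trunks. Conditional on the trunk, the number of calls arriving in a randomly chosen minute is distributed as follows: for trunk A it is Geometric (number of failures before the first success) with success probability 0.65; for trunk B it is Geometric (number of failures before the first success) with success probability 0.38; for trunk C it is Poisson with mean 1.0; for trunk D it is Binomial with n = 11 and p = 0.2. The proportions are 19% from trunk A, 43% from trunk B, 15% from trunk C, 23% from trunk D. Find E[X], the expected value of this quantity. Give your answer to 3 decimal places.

Component means — A: 0.538462; B: 1.63158; C: 1; D: 2.2.
E[X] = 0.19·0.538462 + 0.43·1.63158 + 0.15·1 + 0.23·2.2 = 1.45989.

1.460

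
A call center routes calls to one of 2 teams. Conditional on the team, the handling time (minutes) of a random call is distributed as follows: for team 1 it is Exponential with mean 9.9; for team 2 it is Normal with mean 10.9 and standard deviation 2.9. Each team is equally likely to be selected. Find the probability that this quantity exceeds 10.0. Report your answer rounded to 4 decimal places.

Conditional on each team, P(X > 10.0): 1: 0.364182; 2: 0.621851.
By total probability, P(X > 10.0) = 0.5·0.364182 + 0.5·0.621851 = 0.493016.

0.4930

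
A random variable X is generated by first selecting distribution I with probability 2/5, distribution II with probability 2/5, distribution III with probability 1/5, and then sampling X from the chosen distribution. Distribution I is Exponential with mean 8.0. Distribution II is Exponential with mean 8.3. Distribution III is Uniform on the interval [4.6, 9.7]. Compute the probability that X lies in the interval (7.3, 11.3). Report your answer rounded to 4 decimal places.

Conditional on each component, P(7.3 < X < 11.3): I: 0.157985; II: 0.158693; III: 0.470588.
By total probability, P(7.3 < X < 11.3) = 0.4·0.157985 + 0.4·0.158693 + 0.2·0.470588 = 0.220789.

0.2208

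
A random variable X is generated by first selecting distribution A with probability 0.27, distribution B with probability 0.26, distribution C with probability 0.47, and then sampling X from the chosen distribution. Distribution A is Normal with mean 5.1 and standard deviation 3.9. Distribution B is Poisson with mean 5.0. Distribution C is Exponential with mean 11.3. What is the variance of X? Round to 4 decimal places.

75.1499

Per component, A: μ=5.1, E[X²]=41.22; B: μ=5, E[X²]=30; C: μ=11.3, E[X²]=255.38.
E[X] = 0.27·5.1 + 0.26·5 + 0.47·11.3 = 7.988.
E[X²] = 0.27·41.22 + 0.26·30 + 0.47·255.38 = 138.958.
Var(X) = E[X²] − (E[X])² = 138.958 − 63.8081 = 75.1499.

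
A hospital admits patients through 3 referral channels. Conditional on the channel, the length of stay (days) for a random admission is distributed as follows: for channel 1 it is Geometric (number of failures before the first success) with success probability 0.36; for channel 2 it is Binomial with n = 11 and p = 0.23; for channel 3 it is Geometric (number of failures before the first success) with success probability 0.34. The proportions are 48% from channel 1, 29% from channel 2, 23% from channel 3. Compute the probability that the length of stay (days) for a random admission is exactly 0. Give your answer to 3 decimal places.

0.267

Conditional on each channel, P(X = 0): 1: 0.36; 2: 0.0564154; 3: 0.34.
By total probability, P(X = 0) = 0.48·0.36 + 0.29·0.0564154 + 0.23·0.34 = 0.26736.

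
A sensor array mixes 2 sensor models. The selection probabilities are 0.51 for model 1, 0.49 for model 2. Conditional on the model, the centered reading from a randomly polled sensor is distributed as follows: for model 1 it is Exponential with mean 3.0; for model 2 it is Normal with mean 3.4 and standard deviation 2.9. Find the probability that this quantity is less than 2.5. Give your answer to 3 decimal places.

0.474

Conditional on each model, P(X < 2.5): 1: 0.565402; 2: 0.378149.
By total probability, P(X < 2.5) = 0.51·0.565402 + 0.49·0.378149 = 0.473648.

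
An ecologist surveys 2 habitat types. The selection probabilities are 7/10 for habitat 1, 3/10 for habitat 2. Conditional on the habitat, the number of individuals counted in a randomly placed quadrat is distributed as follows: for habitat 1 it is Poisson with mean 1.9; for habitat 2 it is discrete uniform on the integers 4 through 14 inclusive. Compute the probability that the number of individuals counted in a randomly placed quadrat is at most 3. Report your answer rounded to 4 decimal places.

Conditional on each habitat, P(X ≤ 3): 1: 0.874702; 2: 0.
By total probability, P(X ≤ 3) = 0.7·0.874702 + 0.3·0 = 0.612292.

0.6123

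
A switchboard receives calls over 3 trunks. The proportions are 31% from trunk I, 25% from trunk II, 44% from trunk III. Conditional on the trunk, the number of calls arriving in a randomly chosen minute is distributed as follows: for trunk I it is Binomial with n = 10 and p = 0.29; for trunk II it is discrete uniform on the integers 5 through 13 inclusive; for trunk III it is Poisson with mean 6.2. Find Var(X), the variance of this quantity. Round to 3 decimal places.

Per component, I: μ=2.9, E[X²]=10.469; II: μ=9, E[X²]=87.6667; III: μ=6.2, E[X²]=44.64.
E[X] = 0.31·2.9 + 0.25·9 + 0.44·6.2 = 5.877.
E[X²] = 0.31·10.469 + 0.25·87.6667 + 0.44·44.64 = 44.8037.
Var(X) = E[X²] − (E[X])² = 44.8037 − 34.5391 = 10.2645.

10.265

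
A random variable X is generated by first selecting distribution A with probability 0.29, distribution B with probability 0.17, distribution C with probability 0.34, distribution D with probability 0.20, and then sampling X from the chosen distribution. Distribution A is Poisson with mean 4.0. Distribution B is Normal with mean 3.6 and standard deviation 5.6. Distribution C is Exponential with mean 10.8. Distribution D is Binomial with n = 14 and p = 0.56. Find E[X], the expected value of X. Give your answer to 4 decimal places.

7.0120

Component means — A: 4; B: 3.6; C: 10.8; D: 7.84.
E[X] = 0.29·4 + 0.17·3.6 + 0.34·10.8 + 0.2·7.84 = 7.012.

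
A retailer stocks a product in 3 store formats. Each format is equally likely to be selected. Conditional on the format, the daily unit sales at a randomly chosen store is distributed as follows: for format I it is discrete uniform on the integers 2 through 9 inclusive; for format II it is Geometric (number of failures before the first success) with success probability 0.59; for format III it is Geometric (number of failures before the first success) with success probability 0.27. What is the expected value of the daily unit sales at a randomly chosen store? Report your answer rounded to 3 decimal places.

Component means — I: 5.5; II: 0.694915; III: 2.7037.
E[X] = 0.333333·5.5 + 0.333333·0.694915 + 0.333333·2.7037 = 2.96621.

2.966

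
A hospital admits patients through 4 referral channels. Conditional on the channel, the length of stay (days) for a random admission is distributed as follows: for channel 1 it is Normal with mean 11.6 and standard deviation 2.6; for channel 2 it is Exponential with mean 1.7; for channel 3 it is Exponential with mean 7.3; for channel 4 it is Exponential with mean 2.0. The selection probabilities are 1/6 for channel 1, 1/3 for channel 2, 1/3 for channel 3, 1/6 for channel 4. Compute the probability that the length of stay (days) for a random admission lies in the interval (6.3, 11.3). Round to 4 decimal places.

0.1563

Conditional on each channel, P(6.3 < X < 11.3): 1: 0.433318; 2: 0.0232807; 3: 0.209204; 4: 0.0393346.
By total probability, P(6.3 < X < 11.3) = 0.166667·0.433318 + 0.333333·0.0232807 + 0.333333·0.209204 + 0.166667·0.0393346 = 0.15627.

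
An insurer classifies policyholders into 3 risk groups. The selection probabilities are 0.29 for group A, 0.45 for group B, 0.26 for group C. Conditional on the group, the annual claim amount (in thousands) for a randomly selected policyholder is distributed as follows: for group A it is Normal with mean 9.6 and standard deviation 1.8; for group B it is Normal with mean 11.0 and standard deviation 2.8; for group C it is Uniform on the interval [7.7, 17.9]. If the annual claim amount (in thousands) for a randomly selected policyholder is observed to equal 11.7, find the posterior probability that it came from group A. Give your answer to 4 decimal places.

0.2708

Likelihoods f(11.7 | ·): A: 0.112221; B: 0.138096; C: 0.0980392.
Posterior ∝ prior × likelihood. Numerator for A: 0.29·0.112221 = 0.0325442.
Normalizing constant: 0.29·0.112221 + 0.45·0.138096 + 0.26·0.0980392 = 0.120178.
P(A | observation) = 0.0325442 / 0.120178 = 0.270801.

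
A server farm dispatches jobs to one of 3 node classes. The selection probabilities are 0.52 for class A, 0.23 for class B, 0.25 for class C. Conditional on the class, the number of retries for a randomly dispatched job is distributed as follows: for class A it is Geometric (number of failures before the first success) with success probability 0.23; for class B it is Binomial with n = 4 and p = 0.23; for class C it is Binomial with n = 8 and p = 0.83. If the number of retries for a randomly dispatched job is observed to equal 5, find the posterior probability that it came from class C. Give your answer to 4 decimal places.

Likelihoods P(X=5 | ·): A: 0.062256; B: 0; C: 0.108374.
Posterior ∝ prior × likelihood. Numerator for C: 0.25·0.108374 = 0.0270935.
Normalizing constant: 0.52·0.062256 + 0.23·0 + 0.25·0.108374 = 0.0594666.
P(C | observation) = 0.0270935 / 0.0594666 = 0.455608.

0.4556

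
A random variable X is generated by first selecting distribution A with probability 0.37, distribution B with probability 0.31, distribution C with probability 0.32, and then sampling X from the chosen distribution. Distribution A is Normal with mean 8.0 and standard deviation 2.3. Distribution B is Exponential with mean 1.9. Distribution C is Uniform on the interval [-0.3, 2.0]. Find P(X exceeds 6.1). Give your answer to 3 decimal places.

Conditional on each component, P(X > 6.1): A: 0.795623; B: 0.0403354; C: 0.
By total probability, P(X > 6.1) = 0.37·0.795623 + 0.31·0.0403354 + 0.32·0 = 0.306884.

0.307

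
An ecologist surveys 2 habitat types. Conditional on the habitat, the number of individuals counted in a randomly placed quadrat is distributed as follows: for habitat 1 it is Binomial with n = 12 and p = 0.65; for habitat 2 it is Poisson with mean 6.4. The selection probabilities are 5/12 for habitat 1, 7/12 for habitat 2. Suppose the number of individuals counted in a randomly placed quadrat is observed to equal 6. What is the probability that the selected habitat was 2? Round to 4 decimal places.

0.6341

Likelihoods P(X=6 | ·): 1: 0.128103; 2: 0.158585.
Posterior ∝ prior × likelihood. Numerator for 2: 0.583333·0.158585 = 0.092508.
Normalizing constant: 0.416667·0.128103 + 0.583333·0.158585 = 0.145884.
P(2 | observation) = 0.092508 / 0.145884 = 0.634119.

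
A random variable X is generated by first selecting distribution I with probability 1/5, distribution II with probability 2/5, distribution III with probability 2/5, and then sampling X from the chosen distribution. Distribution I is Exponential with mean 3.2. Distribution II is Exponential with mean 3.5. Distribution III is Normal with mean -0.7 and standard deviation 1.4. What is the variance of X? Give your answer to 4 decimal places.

Per component, I: μ=3.2, E[X²]=20.48; II: μ=3.5, E[X²]=24.5; III: μ=-0.7, E[X²]=2.45.
E[X] = 0.2·3.2 + 0.4·3.5 + 0.4·-0.7 = 1.76.
E[X²] = 0.2·20.48 + 0.4·24.5 + 0.4·2.45 = 14.876.
Var(X) = E[X²] − (E[X])² = 14.876 − 3.0976 = 11.7784.

11.7784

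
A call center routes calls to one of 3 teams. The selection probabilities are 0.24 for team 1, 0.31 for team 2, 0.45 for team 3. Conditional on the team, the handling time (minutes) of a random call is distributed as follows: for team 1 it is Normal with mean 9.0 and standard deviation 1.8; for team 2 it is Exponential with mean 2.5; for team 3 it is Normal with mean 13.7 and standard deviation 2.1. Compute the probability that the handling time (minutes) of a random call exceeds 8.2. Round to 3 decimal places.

0.621

Conditional on each team, P(X > 8.2): 1: 0.671639; 2: 0.0376283; 3: 0.995591.
By total probability, P(X > 8.2) = 0.24·0.671639 + 0.31·0.0376283 + 0.45·0.995591 = 0.620874.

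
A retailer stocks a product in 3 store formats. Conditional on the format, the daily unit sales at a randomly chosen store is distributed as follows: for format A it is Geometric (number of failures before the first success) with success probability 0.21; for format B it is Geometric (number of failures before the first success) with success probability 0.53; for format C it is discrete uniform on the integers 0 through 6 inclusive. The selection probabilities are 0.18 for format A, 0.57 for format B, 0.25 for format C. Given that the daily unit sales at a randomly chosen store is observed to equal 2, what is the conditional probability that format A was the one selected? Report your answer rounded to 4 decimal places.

0.1872

Likelihoods P(X=2 | ·): A: 0.131061; B: 0.117077; C: 0.142857.
Posterior ∝ prior × likelihood. Numerator for A: 0.18·0.131061 = 0.023591.
Normalizing constant: 0.18·0.131061 + 0.57·0.117077 + 0.25·0.142857 = 0.126039.
P(A | observation) = 0.023591 / 0.126039 = 0.187172.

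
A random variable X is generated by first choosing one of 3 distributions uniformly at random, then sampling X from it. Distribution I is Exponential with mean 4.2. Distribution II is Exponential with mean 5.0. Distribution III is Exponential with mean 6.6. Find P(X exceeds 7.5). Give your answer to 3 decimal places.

0.237

Conditional on each component, P(X > 7.5): I: 0.167677; II: 0.22313; III: 0.320984.
By total probability, P(X > 7.5) = 0.333333·0.167677 + 0.333333·0.22313 + 0.333333·0.320984 = 0.237264.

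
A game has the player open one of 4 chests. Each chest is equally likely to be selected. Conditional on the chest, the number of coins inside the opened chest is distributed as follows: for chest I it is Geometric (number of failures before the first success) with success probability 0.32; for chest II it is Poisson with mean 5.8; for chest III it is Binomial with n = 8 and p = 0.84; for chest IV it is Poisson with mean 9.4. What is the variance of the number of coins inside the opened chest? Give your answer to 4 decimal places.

Per component, I: μ=2.125, E[X²]=11.1562; II: μ=5.8, E[X²]=39.44; III: μ=6.72, E[X²]=46.2336; IV: μ=9.4, E[X²]=97.76.
E[X] = 0.25·2.125 + 0.25·5.8 + 0.25·6.72 + 0.25·9.4 = 6.01125.
E[X²] = 0.25·11.1562 + 0.25·39.44 + 0.25·46.2336 + 0.25·97.76 = 48.6475.
Var(X) = E[X²] − (E[X])² = 48.6475 − 36.1351 = 12.5123.

12.5123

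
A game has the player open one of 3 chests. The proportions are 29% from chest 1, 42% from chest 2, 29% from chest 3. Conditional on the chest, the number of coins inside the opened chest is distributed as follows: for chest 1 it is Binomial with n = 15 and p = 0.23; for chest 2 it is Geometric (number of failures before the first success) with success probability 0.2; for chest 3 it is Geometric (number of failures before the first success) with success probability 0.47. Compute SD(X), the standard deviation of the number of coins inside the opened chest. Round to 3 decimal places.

3.371

Per component, 1: μ=3.45, E[X²]=14.559; 2: μ=4, E[X²]=36; 3: μ=1.12766, E[X²]=3.67089.
E[X] = 0.29·3.45 + 0.42·4 + 0.29·1.12766 = 3.00752.
E[X²] = 0.29·14.559 + 0.42·36 + 0.29·3.67089 = 20.4067.
Var(X) = E[X²] − (E[X])² = 20.4067 − 9.04518 = 11.3615.
SD(X) = √11.3615 = 3.37068.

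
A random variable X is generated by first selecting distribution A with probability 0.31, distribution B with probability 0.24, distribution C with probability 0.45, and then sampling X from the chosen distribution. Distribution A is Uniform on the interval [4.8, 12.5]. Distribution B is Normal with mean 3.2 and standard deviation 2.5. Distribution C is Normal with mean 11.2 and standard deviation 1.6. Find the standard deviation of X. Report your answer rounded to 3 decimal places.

3.770

Per component, A: μ=8.65, E[X²]=79.7633; B: μ=3.2, E[X²]=16.49; C: μ=11.2, E[X²]=128.
E[X] = 0.31·8.65 + 0.24·3.2 + 0.45·11.2 = 8.4895.
E[X²] = 0.31·79.7633 + 0.24·16.49 + 0.45·128 = 86.2842.
Var(X) = E[X²] − (E[X])² = 86.2842 − 72.0716 = 14.2126.
SD(X) = √14.2126 = 3.76996.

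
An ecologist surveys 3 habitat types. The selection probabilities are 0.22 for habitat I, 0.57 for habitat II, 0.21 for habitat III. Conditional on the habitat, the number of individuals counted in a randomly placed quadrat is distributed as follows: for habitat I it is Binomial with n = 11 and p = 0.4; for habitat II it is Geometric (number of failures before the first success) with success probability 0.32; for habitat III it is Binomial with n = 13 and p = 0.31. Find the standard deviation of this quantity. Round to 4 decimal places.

2.4576

Per component, I: μ=4.4, E[X²]=22; II: μ=2.125, E[X²]=11.1562; III: μ=4.03, E[X²]=19.0216.
E[X] = 0.22·4.4 + 0.57·2.125 + 0.21·4.03 = 3.02555.
E[X²] = 0.22·22 + 0.57·11.1562 + 0.21·19.0216 = 15.1936.
Var(X) = E[X²] − (E[X])² = 15.1936 − 9.15395 = 6.03965.
SD(X) = √6.03965 = 2.45757.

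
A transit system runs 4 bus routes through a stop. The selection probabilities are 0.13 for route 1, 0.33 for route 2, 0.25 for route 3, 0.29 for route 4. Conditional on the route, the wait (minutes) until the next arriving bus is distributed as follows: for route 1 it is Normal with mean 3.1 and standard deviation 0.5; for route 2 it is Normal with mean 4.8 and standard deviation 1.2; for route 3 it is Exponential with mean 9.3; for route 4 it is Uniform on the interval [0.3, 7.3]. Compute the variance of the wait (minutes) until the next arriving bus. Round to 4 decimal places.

28.6656

Per component, 1: μ=3.1, E[X²]=9.86; 2: μ=4.8, E[X²]=24.48; 3: μ=9.3, E[X²]=172.98; 4: μ=3.8, E[X²]=18.5233.
E[X] = 0.13·3.1 + 0.33·4.8 + 0.25·9.3 + 0.29·3.8 = 5.414.
E[X²] = 0.13·9.86 + 0.33·24.48 + 0.25·172.98 + 0.29·18.5233 = 57.977.
Var(X) = E[X²] − (E[X])² = 57.977 − 29.3114 = 28.6656.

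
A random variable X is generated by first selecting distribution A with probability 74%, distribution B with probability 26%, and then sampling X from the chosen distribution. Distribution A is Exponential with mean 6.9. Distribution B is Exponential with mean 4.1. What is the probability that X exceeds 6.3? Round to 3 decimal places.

Conditional on each component, P(X > 6.3): A: 0.401301; B: 0.215114.
By total probability, P(X > 6.3) = 0.74·0.401301 + 0.26·0.215114 = 0.352892.

0.353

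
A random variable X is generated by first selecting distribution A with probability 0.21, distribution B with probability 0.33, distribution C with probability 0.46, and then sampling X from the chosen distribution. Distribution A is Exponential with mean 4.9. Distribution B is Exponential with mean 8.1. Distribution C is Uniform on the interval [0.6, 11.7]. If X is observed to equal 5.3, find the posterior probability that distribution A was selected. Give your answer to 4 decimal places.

Likelihoods f(5.3 | ·): A: 0.0691922; B: 0.0641722; C: 0.0900901.
Posterior ∝ prior × likelihood. Numerator for A: 0.21·0.0691922 = 0.0145304.
Normalizing constant: 0.21·0.0691922 + 0.33·0.0641722 + 0.46·0.0900901 = 0.0771486.
P(A | observation) = 0.0145304 / 0.0771486 = 0.188342.

0.1883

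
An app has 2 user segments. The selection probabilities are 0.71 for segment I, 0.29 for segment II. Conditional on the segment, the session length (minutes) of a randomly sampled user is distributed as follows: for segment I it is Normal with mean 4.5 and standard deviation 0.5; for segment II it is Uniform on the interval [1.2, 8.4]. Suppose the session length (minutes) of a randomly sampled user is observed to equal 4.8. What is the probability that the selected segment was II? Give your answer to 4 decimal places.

Likelihoods f(4.8 | ·): I: 0.666449; II: 0.138889.
Posterior ∝ prior × likelihood. Numerator for II: 0.29·0.138889 = 0.0402778.
Normalizing constant: 0.71·0.666449 + 0.29·0.138889 = 0.513457.
P(II | observation) = 0.0402778 / 0.513457 = 0.0784443.

0.0784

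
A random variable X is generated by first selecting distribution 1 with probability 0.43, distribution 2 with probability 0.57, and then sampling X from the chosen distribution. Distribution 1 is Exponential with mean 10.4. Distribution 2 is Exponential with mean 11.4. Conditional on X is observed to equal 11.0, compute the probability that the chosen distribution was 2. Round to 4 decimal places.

Likelihoods f(11.0 | ·): 1: 0.03339; 2: 0.0334225.
Posterior ∝ prior × likelihood. Numerator for 2: 0.57·0.0334225 = 0.0190508.
Normalizing constant: 0.43·0.03339 + 0.57·0.0334225 = 0.0334085.
P(2 | observation) = 0.0190508 / 0.0334085 = 0.570238.

0.5702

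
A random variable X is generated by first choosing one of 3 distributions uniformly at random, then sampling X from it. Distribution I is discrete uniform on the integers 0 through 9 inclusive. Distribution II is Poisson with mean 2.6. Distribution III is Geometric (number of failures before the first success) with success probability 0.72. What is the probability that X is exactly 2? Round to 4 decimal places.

Conditional on each component, P(X = 2): I: 0.1; II: 0.251045; III: 0.056448.
By total probability, P(X = 2) = 0.333333·0.1 + 0.333333·0.251045 + 0.333333·0.056448 = 0.135831.

0.1358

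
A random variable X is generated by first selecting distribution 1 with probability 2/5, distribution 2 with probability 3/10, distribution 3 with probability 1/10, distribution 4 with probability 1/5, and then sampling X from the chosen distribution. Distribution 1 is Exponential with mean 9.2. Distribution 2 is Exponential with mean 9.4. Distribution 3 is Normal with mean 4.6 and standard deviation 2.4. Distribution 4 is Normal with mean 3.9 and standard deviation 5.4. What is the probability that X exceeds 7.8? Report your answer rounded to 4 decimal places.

Conditional on each component, P(X > 7.8): 1: 0.428345; 2: 0.436142; 3: 0.0912112; 4: 0.235079.
By total probability, P(X > 7.8) = 0.4·0.428345 + 0.3·0.436142 + 0.1·0.0912112 + 0.2·0.235079 = 0.358318.

0.3583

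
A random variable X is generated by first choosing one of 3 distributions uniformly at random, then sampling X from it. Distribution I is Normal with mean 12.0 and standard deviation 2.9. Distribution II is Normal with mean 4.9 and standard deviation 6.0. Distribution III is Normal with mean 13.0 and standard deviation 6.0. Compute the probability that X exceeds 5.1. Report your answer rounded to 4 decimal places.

Conditional on each component, P(X > 5.1): I: 0.991327; II: 0.486704; III: 0.906025.
By total probability, P(X > 5.1) = 0.333333·0.991327 + 0.333333·0.486704 + 0.333333·0.906025 = 0.794686.

0.7947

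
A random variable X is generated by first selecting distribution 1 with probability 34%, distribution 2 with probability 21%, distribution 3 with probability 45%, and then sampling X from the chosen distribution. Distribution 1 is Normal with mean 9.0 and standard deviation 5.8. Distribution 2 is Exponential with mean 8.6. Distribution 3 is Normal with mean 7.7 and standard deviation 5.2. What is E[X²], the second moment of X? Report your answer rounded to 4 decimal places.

108.8893

For each component E[X²] = Var + (mean)², giving 1: 114.64; 2: 147.92; 3: 86.33.
Overall E[X²] = 0.34·114.64 + 0.21·147.92 + 0.45·86.33 = 108.889.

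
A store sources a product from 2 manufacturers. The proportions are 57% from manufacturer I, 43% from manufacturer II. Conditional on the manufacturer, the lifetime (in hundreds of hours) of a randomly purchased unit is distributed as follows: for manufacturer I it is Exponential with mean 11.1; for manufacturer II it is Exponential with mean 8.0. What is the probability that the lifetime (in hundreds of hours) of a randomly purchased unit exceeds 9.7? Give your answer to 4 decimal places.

0.3658

Conditional on each manufacturer, P(X > 9.7): I: 0.417332; II: 0.297453.
By total probability, P(X > 9.7) = 0.57·0.417332 + 0.43·0.297453 = 0.365784.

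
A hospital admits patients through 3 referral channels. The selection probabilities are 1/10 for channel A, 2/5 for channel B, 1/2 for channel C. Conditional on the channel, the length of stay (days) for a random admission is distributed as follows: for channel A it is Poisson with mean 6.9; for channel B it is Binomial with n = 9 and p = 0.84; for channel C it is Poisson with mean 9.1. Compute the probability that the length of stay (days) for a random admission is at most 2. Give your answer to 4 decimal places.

0.0061

Conditional on each channel, P(X ≤ 2): A: 0.0319518; B: 7.15026e-05; C: 0.00575135.
By total probability, P(X ≤ 2) = 0.1·0.0319518 + 0.4·7.15026e-05 + 0.5·0.00575135 = 0.00609946.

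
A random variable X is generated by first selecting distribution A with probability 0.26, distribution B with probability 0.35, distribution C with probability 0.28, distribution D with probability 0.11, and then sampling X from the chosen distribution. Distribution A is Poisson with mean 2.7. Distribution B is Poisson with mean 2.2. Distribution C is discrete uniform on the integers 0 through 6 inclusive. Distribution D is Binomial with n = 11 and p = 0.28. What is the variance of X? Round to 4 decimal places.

2.9621

Per component, A: μ=2.7, E[X²]=9.99; B: μ=2.2, E[X²]=7.04; C: μ=3, E[X²]=13; D: μ=3.08, E[X²]=11.704.
E[X] = 0.26·2.7 + 0.35·2.2 + 0.28·3 + 0.11·3.08 = 2.6508.
E[X²] = 0.26·9.99 + 0.35·7.04 + 0.28·13 + 0.11·11.704 = 9.98884.
Var(X) = E[X²] − (E[X])² = 9.98884 − 7.02674 = 2.9621.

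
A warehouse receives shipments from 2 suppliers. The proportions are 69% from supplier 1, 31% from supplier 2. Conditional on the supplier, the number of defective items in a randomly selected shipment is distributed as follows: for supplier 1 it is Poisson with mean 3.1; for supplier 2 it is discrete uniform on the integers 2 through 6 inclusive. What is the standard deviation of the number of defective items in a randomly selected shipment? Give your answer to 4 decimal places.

1.7124

Per component, 1: μ=3.1, E[X²]=12.71; 2: μ=4, E[X²]=18.
E[X] = 0.69·3.1 + 0.31·4 = 3.379.
E[X²] = 0.69·12.71 + 0.31·18 = 14.3499.
Var(X) = E[X²] − (E[X])² = 14.3499 − 11.4176 = 2.93226.
SD(X) = √2.93226 = 1.71238.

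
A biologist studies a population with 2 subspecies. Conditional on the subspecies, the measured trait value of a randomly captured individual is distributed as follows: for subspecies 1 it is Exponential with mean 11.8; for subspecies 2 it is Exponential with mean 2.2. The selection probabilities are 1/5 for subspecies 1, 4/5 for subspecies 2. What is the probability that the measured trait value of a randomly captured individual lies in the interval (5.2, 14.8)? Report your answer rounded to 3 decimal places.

Conditional on each subspecies, P(5.2 < X < 14.8): 1: 0.358307; 2: 0.0928797.
By total probability, P(5.2 < X < 14.8) = 0.2·0.358307 + 0.8·0.0928797 = 0.145965.

0.146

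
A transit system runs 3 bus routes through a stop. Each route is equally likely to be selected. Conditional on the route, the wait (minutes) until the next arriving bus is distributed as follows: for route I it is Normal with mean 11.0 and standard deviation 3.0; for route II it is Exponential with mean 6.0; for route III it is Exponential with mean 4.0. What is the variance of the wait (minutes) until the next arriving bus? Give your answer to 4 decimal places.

Per component, I: μ=11, E[X²]=130; II: μ=6, E[X²]=72; III: μ=4, E[X²]=32.
E[X] = 0.333333·11 + 0.333333·6 + 0.333333·4 = 7.
E[X²] = 0.333333·130 + 0.333333·72 + 0.333333·32 = 78.
Var(X) = E[X²] − (E[X])² = 78 − 49 = 29.

29.0000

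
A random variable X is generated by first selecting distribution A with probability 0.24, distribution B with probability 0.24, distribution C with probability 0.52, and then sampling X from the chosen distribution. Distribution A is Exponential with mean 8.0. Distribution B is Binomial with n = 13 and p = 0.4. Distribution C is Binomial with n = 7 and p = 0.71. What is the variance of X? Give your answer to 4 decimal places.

18.4622

Per component, A: μ=8, E[X²]=128; B: μ=5.2, E[X²]=30.16; C: μ=4.97, E[X²]=26.1422.
E[X] = 0.24·8 + 0.24·5.2 + 0.52·4.97 = 5.7524.
E[X²] = 0.24·128 + 0.24·30.16 + 0.52·26.1422 = 51.5523.
Var(X) = E[X²] − (E[X])² = 51.5523 − 33.0901 = 18.4622.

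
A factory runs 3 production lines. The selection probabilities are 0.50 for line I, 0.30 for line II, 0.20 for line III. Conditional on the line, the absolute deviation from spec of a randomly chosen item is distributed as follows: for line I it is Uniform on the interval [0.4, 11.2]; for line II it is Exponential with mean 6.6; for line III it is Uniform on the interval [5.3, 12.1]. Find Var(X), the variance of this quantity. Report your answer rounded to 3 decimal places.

Per component, I: μ=5.8, E[X²]=43.36; II: μ=6.6, E[X²]=87.12; III: μ=8.7, E[X²]=79.5433.
E[X] = 0.5·5.8 + 0.3·6.6 + 0.2·8.7 = 6.62.
E[X²] = 0.5·43.36 + 0.3·87.12 + 0.2·79.5433 = 63.7247.
Var(X) = E[X²] − (E[X])² = 63.7247 − 43.8244 = 19.9003.

19.900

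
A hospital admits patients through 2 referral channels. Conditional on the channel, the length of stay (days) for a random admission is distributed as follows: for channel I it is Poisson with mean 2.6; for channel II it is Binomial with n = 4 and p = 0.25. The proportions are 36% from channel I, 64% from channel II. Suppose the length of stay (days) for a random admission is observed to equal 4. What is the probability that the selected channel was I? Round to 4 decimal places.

0.9532

Likelihoods P(X=4 | ·): I: 0.141422; II: 0.00390625.
Posterior ∝ prior × likelihood. Numerator for I: 0.36·0.141422 = 0.0509119.
Normalizing constant: 0.36·0.141422 + 0.64·0.00390625 = 0.0534119.
P(I | observation) = 0.0509119 / 0.0534119 = 0.953194.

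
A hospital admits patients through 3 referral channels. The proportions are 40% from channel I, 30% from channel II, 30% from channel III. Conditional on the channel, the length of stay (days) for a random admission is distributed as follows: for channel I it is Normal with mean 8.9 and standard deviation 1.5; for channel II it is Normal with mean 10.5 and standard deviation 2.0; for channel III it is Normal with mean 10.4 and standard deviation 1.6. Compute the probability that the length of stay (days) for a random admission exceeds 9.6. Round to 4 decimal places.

0.5377

Conditional on each channel, P(X > 9.6): I: 0.320369; II: 0.673645; III: 0.691462.
By total probability, P(X > 9.6) = 0.4·0.320369 + 0.3·0.673645 + 0.3·0.691462 = 0.53768.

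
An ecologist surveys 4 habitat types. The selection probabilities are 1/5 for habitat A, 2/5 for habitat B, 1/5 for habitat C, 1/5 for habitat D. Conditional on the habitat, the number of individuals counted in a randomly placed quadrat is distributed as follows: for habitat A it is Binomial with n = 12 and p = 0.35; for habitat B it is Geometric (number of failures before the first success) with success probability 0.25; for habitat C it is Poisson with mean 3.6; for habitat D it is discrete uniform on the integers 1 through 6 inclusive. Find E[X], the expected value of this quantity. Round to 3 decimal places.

Component means — A: 4.2; B: 3; C: 3.6; D: 3.5.
E[X] = 0.2·4.2 + 0.4·3 + 0.2·3.6 + 0.2·3.5 = 3.46.

3.460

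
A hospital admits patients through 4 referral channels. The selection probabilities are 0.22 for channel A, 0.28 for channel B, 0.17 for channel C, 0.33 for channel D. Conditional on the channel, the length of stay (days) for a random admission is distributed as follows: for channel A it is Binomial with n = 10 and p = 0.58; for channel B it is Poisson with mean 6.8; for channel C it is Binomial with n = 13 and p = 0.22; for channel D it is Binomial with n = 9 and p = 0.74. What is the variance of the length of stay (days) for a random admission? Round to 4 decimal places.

Per component, A: μ=5.8, E[X²]=36.076; B: μ=6.8, E[X²]=53.04; C: μ=2.86, E[X²]=10.4104; D: μ=6.66, E[X²]=46.0872.
E[X] = 0.22·5.8 + 0.28·6.8 + 0.17·2.86 + 0.33·6.66 = 5.864.
E[X²] = 0.22·36.076 + 0.28·53.04 + 0.17·10.4104 + 0.33·46.0872 = 39.7665.
Var(X) = E[X²] − (E[X])² = 39.7665 − 34.3865 = 5.37997.

5.3800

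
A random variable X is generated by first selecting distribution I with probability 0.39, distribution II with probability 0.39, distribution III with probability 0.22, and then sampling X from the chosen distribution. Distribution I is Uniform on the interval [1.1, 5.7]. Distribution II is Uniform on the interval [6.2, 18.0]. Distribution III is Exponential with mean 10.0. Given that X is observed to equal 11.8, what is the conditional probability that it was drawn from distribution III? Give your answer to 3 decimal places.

Likelihoods f(11.8 | ·): I: 0; II: 0.0847458; III: 0.0307279.
Posterior ∝ prior × likelihood. Numerator for III: 0.22·0.0307279 = 0.00676013.
Normalizing constant: 0.39·0 + 0.39·0.0847458 + 0.22·0.0307279 = 0.039811.
P(III | observation) = 0.00676013 / 0.039811 = 0.169806.

0.170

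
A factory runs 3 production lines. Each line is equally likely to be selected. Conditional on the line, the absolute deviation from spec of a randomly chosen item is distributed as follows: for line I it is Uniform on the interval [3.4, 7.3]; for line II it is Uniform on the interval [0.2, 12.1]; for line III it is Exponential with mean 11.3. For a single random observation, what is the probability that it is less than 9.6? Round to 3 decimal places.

Conditional on each line, P(X < 9.6): I: 1; II: 0.789916; III: 0.572396.
By total probability, P(X < 9.6) = 0.333333·1 + 0.333333·0.789916 + 0.333333·0.572396 = 0.787437.

0.787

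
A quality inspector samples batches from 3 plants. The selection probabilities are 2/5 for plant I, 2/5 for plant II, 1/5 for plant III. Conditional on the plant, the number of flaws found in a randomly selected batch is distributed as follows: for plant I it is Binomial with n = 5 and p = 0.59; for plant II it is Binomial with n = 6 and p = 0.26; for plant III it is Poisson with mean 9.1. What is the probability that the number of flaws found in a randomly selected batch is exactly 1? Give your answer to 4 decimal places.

0.1720

Conditional on each plant, P(X = 1): I: 0.0833599; II: 0.346165; III: 0.00101616.
By total probability, P(X = 1) = 0.4·0.0833599 + 0.4·0.346165 + 0.2·0.00101616 = 0.172013.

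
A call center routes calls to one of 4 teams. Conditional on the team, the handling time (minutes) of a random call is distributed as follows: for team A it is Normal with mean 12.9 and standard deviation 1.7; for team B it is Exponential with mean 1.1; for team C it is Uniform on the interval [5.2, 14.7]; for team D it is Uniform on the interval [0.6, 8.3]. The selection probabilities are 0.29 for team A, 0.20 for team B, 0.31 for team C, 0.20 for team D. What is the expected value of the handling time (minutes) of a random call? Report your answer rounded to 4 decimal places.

Component means — A: 12.9; B: 1.1; C: 9.95; D: 4.45.
E[X] = 0.29·12.9 + 0.2·1.1 + 0.31·9.95 + 0.2·4.45 = 7.9355.

7.9355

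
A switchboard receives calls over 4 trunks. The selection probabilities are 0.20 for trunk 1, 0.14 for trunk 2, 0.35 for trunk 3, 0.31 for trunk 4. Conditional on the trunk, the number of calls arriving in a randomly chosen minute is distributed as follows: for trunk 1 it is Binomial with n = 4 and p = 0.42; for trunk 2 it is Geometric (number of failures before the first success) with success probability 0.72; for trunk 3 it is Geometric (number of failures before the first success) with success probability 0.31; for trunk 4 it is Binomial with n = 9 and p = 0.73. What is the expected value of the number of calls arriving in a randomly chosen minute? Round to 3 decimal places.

Component means — 1: 1.68; 2: 0.388889; 3: 2.22581; 4: 6.57.
E[X] = 0.2·1.68 + 0.14·0.388889 + 0.35·2.22581 + 0.31·6.57 = 3.20618.

3.206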